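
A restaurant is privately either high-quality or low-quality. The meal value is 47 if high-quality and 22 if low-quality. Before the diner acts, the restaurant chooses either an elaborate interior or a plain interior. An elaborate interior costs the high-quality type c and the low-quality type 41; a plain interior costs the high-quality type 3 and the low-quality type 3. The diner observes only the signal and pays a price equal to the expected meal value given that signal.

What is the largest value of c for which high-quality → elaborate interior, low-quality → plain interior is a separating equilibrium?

28

Under separation: elaborate interior → high-quality (pays 47); plain interior → low-quality (pays 22).
Low-quality: 22 − 3 = 19 ≥ 47 − 41 = 6. Holds regardless of c. ✓
High-quality: 47 − c ≥ 22 − 3, so c ≤ 47 − 19 = 28.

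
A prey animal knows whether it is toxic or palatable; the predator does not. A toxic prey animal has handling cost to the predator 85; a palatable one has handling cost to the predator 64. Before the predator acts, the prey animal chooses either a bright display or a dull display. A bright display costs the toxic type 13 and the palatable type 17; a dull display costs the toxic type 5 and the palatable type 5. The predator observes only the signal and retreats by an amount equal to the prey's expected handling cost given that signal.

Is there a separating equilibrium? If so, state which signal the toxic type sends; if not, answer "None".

Try toxic → bright display, palatable → dull display:
  If types separate, bright display earns payment 85 and dull display earns 64.
  Toxic: bright display gives 85 − 13 = 72; dull display gives 64 − 5 = 59. No deviation. ✓
  Palatable: dull display gives 64 − 5 = 59; bright display gives 85 − 17 = 68. Would deviate. ✗
Try toxic → dull display, palatable → bright display:
  If types separate, dull display earns payment 85 and bright display earns 64.
  Toxic: dull display gives 85 − 5 = 80; bright display gives 64 − 13 = 51. No deviation. ✓
  Palatable: bright display gives 64 − 17 = 47; dull display gives 85 − 5 = 80. Would deviate. ✗
Neither assignment is incentive-compatible.

None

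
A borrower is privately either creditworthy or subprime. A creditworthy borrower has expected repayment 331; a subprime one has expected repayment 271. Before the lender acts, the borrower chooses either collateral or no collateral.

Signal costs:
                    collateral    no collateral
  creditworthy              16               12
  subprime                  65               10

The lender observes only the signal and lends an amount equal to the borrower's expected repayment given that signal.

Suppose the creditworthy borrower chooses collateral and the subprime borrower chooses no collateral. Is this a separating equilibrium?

Under separation the lender infers type exactly: collateral → creditworthy (pays 331), no collateral → subprime (pays 271).
Creditworthy: collateral gives 331 − 16 = 315; no collateral gives 271 − 12 = 259. No deviation. ✓
Subprime: no collateral gives 271 − 10 = 261; collateral gives 331 − 65 = 266. Would deviate. ✗

No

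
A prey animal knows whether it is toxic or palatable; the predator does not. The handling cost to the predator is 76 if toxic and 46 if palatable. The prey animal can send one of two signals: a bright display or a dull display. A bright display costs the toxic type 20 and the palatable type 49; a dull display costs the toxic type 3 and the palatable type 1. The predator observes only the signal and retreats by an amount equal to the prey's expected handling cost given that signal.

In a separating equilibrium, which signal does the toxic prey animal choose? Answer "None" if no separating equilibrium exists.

bright display

Try toxic → bright display, palatable → dull display:
  If types separate, bright display earns payment 76 and dull display earns 46.
  Toxic: bright display gives 76 − 20 = 56; dull display gives 46 − 3 = 43. No deviation. ✓
  Palatable: dull display gives 46 − 1 = 45; bright display gives 76 − 49 = 27. No deviation. ✓
Both hold — the toxic type sends bright display.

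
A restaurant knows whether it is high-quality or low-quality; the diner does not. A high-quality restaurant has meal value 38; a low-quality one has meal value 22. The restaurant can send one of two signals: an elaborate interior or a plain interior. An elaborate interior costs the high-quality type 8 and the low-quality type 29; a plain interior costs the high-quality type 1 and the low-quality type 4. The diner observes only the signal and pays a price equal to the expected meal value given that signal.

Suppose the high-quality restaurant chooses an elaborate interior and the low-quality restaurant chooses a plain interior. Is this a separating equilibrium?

Yes

If types separate, elaborate interior earns payment 38 and plain interior earns 22.
High-quality: elaborate interior gives 38 − 8 = 30; plain interior gives 22 − 1 = 21. No deviation. ✓
Low-quality: plain interior gives 22 − 4 = 18; elaborate interior gives 38 − 29 = 9. No deviation. ✓
Both incentive constraints hold.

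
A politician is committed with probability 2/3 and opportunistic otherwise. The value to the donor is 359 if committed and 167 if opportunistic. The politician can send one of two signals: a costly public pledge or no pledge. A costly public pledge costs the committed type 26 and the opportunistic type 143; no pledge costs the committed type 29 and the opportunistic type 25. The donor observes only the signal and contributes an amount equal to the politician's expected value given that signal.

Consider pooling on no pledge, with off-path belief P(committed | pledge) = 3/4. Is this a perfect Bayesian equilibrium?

At the pooled signal (no pledge) the donor holds the prior 2/3 and pays 2/3·359 + 1/3·167 = 295. Off-path (pledge) belief 3/4 gives 3/4·359 + 1/4·167 = 311.
Committed: no pledge gives 295 − 29 = 266; pledge gives 311 − 26 = 285. Deviates. ✗
Opportunistic: no pledge gives 295 − 25 = 270; pledge gives 311 − 143 = 168. Stays. ✓

No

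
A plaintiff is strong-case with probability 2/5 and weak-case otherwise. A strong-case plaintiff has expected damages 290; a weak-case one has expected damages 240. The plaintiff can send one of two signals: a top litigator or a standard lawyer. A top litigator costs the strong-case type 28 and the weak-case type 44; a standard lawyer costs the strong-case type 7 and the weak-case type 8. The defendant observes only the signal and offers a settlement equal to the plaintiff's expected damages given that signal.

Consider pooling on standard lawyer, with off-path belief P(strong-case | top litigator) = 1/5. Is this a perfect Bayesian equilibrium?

At the pooled signal (standard lawyer) the defendant holds the prior 2/5 and pays 2/5·290 + 3/5·240 = 260. Off-path (top litigator) belief 1/5 gives 1/5·290 + 4/5·240 = 250.
Strong-case: standard lawyer gives 260 − 7 = 253; top litigator gives 250 − 28 = 222. Stays. ✓
Weak-case: standard lawyer gives 260 − 8 = 252; top litigator gives 250 − 44 = 206. Stays. ✓

Yes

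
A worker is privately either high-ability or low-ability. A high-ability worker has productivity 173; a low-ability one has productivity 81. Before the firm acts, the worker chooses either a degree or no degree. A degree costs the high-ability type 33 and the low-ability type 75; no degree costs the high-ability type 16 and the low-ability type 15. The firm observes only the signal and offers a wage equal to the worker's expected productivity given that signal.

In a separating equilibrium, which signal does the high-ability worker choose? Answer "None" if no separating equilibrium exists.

Try high-ability → degree, low-ability → no degree:
  Under separation the firm infers type exactly: degree → high-ability (pays 173), no degree → low-ability (pays 81).
  High-ability: degree gives 173 − 33 = 140; no degree gives 81 − 16 = 65. No deviation. ✓
  Low-ability: no degree gives 81 − 15 = 66; degree gives 173 − 75 = 98. Would deviate. ✗
Try high-ability → no degree, low-ability → degree:
  Under separation the firm infers type exactly: no degree → high-ability (pays 173), degree → low-ability (pays 81).
  High-ability: no degree gives 173 − 16 = 157; degree gives 81 − 33 = 48. No deviation. ✓
  Low-ability: degree gives 81 − 75 = 6; no degree gives 173 − 15 = 158. Would deviate. ✗
Neither assignment is incentive-compatible.

None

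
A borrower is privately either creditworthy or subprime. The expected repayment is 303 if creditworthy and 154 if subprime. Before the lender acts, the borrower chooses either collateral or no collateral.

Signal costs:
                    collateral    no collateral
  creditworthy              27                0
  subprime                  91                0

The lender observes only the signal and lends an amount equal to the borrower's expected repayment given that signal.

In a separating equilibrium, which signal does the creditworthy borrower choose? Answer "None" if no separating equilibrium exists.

Try creditworthy → collateral, subprime → no collateral:
  If types separate, collateral earns payment 303 and no collateral earns 154.
  Creditworthy: collateral gives 303 − 27 = 276; no collateral gives 154 − 0 = 154. No deviation. ✓
  Subprime: no collateral gives 154 − 0 = 154; collateral gives 303 − 91 = 212. Would deviate. ✗
Try creditworthy → no collateral, subprime → collateral:
  If types separate, no collateral earns payment 303 and collateral earns 154.
  Creditworthy: no collateral gives 303 − 0 = 303; collateral gives 154 − 27 = 127. No deviation. ✓
  Subprime: collateral gives 154 − 91 = 63; no collateral gives 303 − 0 = 303. Would deviate. ✗
Neither assignment is incentive-compatible.

None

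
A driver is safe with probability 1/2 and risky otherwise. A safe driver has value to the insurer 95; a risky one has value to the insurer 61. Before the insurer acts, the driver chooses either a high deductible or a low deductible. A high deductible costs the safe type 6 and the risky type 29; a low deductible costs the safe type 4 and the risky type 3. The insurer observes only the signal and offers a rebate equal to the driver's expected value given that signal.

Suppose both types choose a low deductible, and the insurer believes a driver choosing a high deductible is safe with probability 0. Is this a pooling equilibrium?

On the equilibrium path (low deductible) the insurer holds the prior 1/2 and pays 1/2·95 + 1/2·61 = 78. Off-path (high deductible) belief 0 gives 0·95 + 1·61 = 61.
Safe: low deductible gives 78 − 4 = 74; high deductible gives 61 − 6 = 55. Stays. ✓
Risky: low deductible gives 78 − 3 = 75; high deductible gives 61 − 29 = 32. Stays. ✓
Beliefs are Bayes-consistent on-path and both types best-respond.

Yes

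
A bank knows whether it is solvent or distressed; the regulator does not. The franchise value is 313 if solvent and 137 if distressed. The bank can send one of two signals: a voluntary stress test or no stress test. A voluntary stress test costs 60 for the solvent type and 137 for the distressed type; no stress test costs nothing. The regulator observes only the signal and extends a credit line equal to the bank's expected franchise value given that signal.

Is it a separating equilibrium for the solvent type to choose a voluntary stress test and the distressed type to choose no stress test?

No

Under separation the regulator infers type exactly: stress test → solvent (pays 313), no stress test → distressed (pays 137).
Solvent: stress test gives 313 − 60 = 253; no stress test gives 137 − 0 = 137. No deviation. ✓
Distressed: no stress test gives 137 − 0 = 137; stress test gives 313 − 137 = 176. Would deviate. ✗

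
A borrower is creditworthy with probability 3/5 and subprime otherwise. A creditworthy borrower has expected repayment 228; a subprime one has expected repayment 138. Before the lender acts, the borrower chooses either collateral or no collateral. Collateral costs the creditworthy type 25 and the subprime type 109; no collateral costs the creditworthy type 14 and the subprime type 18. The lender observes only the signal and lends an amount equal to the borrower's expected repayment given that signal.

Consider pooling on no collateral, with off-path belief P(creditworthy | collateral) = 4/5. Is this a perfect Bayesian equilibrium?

At the pooled signal (no collateral) the lender holds the prior 3/5 and pays 3/5·228 + 2/5·138 = 192. Off-path (collateral) belief 4/5 gives 4/5·228 + 1/5·138 = 210.
Creditworthy: no collateral gives 192 − 14 = 178; collateral gives 210 − 25 = 185. Deviates. ✗
Subprime: no collateral gives 192 − 18 = 174; collateral gives 210 − 109 = 101. Stays. ✓

No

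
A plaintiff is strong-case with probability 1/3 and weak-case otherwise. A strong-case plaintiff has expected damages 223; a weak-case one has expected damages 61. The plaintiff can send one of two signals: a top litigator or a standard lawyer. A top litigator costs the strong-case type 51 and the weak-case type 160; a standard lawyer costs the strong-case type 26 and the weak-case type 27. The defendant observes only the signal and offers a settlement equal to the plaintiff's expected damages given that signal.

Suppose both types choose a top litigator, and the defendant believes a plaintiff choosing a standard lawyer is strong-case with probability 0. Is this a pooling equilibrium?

No

On the equilibrium path (top litigator) the defendant holds the prior 1/3 and pays 1/3·223 + 2/3·61 = 115. Off-path (standard lawyer) belief 0 gives 0·223 + 1·61 = 61.
Strong-case: top litigator gives 115 − 51 = 64; standard lawyer gives 61 − 26 = 35. Stays. ✓
Weak-case: top litigator gives 115 − 160 = -45; standard lawyer gives 61 − 27 = 34. Deviates. ✗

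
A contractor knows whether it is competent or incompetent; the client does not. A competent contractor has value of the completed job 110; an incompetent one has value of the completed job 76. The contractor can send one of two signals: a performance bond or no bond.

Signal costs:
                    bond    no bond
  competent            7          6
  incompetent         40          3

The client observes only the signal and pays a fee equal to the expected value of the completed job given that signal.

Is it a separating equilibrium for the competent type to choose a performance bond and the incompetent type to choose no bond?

Yes

Under separation the client infers type exactly: bond → competent (pays 110), no bond → incompetent (pays 76).
Competent: bond gives 110 − 7 = 103; no bond gives 76 − 6 = 70. No deviation. ✓
Incompetent: no bond gives 76 − 3 = 73; bond gives 110 − 40 = 70. No deviation. ✓
Both incentive constraints hold.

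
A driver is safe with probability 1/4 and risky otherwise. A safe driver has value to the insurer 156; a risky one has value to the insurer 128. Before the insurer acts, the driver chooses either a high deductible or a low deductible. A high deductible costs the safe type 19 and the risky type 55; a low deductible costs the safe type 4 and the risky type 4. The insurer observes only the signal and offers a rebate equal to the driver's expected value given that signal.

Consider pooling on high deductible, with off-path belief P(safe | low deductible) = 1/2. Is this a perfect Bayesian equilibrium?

No

On the equilibrium path (high deductible) the insurer holds the prior 1/4 and pays 1/4·156 + 3/4·128 = 135. Off-path (low deductible) belief 1/2 gives 1/2·156 + 1/2·128 = 142.
Safe: high deductible gives 135 − 19 = 116; low deductible gives 142 − 4 = 138. Deviates. ✗
Risky: high deductible gives 135 − 55 = 80; low deductible gives 142 − 4 = 138. Deviates. ✗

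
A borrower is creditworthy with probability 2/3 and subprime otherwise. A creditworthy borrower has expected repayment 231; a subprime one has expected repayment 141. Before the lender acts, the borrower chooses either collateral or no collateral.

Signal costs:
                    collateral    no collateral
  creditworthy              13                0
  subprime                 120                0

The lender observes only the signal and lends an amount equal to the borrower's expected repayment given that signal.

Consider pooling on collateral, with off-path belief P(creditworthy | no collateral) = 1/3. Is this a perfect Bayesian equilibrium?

No

At the pooled signal (collateral) the lender holds the prior 2/3 and pays 2/3·231 + 1/3·141 = 201. Off-path (no collateral) belief 1/3 gives 1/3·231 + 2/3·141 = 171.
Creditworthy: collateral gives 201 − 13 = 188; no collateral gives 171 − 0 = 171. Stays. ✓
Subprime: collateral gives 201 − 120 = 81; no collateral gives 171 − 0 = 171. Deviates. ✗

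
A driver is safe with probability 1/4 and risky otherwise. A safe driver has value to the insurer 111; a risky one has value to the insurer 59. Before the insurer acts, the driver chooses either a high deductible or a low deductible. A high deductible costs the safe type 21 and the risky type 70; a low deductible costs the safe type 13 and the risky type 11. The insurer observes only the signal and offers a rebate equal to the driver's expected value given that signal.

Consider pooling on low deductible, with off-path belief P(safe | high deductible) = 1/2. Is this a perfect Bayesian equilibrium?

At the pooled signal (low deductible) the insurer holds the prior 1/4 and pays 1/4·111 + 3/4·59 = 72. Off-path (high deductible) belief 1/2 gives 1/2·111 + 1/2·59 = 85.
Safe: low deductible gives 72 − 13 = 59; high deductible gives 85 − 21 = 64. Deviates. ✗
Risky: low deductible gives 72 − 11 = 61; high deductible gives 85 − 70 = 15. Stays. ✓

No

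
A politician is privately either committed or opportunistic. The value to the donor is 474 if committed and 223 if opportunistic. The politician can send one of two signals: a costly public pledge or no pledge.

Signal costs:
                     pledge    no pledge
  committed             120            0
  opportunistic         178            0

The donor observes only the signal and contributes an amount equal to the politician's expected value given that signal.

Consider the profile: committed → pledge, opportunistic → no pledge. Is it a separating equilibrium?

If types separate, pledge earns payment 474 and no pledge earns 223.
Committed: pledge gives 474 − 120 = 354; no pledge gives 223 − 0 = 223. No deviation. ✓
Opportunistic: no pledge gives 223 − 0 = 223; pledge gives 474 − 178 = 296. Would deviate. ✗

No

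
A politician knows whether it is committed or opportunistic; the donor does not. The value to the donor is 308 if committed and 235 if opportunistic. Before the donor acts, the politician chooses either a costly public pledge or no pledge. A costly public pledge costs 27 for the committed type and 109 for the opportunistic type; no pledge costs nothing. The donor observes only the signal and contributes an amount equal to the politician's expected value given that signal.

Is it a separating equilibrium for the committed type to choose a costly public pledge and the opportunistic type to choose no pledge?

Yes

Under separation the donor infers type exactly: pledge → committed (pays 308), no pledge → opportunistic (pays 235).
Committed: pledge gives 308 − 27 = 281; no pledge gives 235 − 0 = 235. No deviation. ✓
Opportunistic: no pledge gives 235 − 0 = 235; pledge gives 308 − 109 = 199. No deviation. ✓
Both incentive constraints hold.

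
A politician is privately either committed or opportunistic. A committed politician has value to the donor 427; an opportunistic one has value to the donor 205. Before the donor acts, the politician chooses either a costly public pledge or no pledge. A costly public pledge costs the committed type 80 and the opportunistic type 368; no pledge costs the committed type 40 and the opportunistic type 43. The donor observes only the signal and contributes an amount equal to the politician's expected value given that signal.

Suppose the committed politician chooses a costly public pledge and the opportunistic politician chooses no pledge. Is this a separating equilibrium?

If types separate, pledge earns payment 427 and no pledge earns 205.
Committed: pledge gives 427 − 80 = 347; no pledge gives 205 − 40 = 165. No deviation. ✓
Opportunistic: no pledge gives 205 − 43 = 162; pledge gives 427 − 368 = 59. No deviation. ✓
Neither type gains from mimicking the other.

Yes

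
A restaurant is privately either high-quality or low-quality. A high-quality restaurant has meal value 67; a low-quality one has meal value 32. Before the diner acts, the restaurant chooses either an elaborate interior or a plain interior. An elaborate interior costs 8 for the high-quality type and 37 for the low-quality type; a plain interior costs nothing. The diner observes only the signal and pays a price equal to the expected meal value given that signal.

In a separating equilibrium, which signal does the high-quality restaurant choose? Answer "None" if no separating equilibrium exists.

Try high-quality → elaborate interior, low-quality → plain interior:
  Under separation the diner infers type exactly: elaborate interior → high-quality (pays 67), plain interior → low-quality (pays 32).
  High-quality: elaborate interior gives 67 − 8 = 59; plain interior gives 32 − 0 = 32. No deviation. ✓
  Low-quality: plain interior gives 32 − 0 = 32; elaborate interior gives 67 − 37 = 30. No deviation. ✓
Both hold — the high-quality type sends elaborate interior.

elaborate interior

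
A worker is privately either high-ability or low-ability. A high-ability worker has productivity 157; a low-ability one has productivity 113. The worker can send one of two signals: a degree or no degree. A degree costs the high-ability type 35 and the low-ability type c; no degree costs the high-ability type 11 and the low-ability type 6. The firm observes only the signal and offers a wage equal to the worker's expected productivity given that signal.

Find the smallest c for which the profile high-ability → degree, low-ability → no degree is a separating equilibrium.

Under separation: degree → high-ability (pays 157); no degree → low-ability (pays 113).
High-ability: 157 − 35 = 122 ≥ 113 − 11 = 102. Holds regardless of c. ✓
Low-ability: 113 − 6 ≥ 157 − c, so c ≥ 157 − 107 = 50.

50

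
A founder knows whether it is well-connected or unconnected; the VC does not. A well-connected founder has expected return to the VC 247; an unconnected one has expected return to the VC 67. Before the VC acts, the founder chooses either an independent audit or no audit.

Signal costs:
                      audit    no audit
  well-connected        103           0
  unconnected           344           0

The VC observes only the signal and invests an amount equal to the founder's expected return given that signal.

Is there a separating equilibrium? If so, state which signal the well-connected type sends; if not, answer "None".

Try well-connected → audit, unconnected → no audit:
  If types separate, audit earns payment 247 and no audit earns 67.
  Well-connected: audit gives 247 − 103 = 144; no audit gives 67 − 0 = 67. No deviation. ✓
  Unconnected: no audit gives 67 − 0 = 67; audit gives 247 − 344 = -97. No deviation. ✓
Both hold — the well-connected type sends audit.

audit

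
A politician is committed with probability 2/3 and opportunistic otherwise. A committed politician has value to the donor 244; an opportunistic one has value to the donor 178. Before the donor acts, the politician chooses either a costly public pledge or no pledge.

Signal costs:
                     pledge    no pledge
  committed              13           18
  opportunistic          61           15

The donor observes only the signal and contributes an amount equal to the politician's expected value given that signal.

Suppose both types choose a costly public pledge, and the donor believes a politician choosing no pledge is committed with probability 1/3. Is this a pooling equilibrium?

At the pooled signal (pledge) the donor holds the prior 2/3 and pays 2/3·244 + 1/3·178 = 222. Off-path (no pledge) belief 1/3 gives 1/3·244 + 2/3·178 = 200.
Committed: pledge gives 222 − 13 = 209; no pledge gives 200 − 18 = 182. Stays. ✓
Opportunistic: pledge gives 222 − 61 = 161; no pledge gives 200 − 15 = 185. Deviates. ✗

No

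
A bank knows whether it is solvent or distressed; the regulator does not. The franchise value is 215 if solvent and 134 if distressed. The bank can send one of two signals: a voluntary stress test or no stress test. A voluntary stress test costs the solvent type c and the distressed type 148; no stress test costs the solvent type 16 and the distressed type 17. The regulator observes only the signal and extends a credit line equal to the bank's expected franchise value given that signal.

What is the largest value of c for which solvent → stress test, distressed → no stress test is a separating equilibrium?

Under separation: stress test → solvent (pays 215); no stress test → distressed (pays 134).
Distressed: 134 − 17 = 117 ≥ 215 − 148 = 67. Holds regardless of c. ✓
Solvent: 215 − c ≥ 134 − 16, so c ≤ 215 − 118 = 97.

97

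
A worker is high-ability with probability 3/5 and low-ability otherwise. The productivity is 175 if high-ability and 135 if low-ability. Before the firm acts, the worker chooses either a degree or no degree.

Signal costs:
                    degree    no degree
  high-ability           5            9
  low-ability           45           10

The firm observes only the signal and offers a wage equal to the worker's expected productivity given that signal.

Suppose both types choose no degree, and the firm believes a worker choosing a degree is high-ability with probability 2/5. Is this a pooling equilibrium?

At the pooled signal (no degree) the firm holds the prior 3/5 and pays 3/5·175 + 2/5·135 = 159. Off-path (degree) belief 2/5 gives 2/5·175 + 3/5·135 = 151.
High-ability: no degree gives 159 − 9 = 150; degree gives 151 − 5 = 146. Stays. ✓
Low-ability: no degree gives 159 − 10 = 149; degree gives 151 − 45 = 106. Stays. ✓

Yes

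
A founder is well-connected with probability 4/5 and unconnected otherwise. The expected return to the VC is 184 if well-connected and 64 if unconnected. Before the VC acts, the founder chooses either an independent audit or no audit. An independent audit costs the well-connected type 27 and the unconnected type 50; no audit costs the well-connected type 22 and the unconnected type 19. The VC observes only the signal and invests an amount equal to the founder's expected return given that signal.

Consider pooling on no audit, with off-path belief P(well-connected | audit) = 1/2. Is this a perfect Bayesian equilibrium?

On the equilibrium path (no audit) the VC holds the prior 4/5 and pays 4/5·184 + 1/5·64 = 160. Off-path (audit) belief 1/2 gives 1/2·184 + 1/2·64 = 124.
Well-connected: no audit gives 160 − 22 = 138; audit gives 124 − 27 = 97. Stays. ✓
Unconnected: no audit gives 160 − 19 = 141; audit gives 124 − 50 = 74. Stays. ✓
Beliefs are Bayes-consistent on-path and both types best-respond.

Yes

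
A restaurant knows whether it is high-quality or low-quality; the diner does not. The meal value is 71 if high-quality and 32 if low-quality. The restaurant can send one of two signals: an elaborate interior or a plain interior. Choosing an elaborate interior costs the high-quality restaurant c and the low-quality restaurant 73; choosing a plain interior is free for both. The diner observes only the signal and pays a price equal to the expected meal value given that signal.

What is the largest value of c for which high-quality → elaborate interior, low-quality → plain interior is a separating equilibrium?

39

Under separation: elaborate interior → high-quality (pays 71); plain interior → low-quality (pays 32).
Low-quality: 32 − 0 = 32 ≥ 71 − 73 = -2. Holds regardless of c. ✓
High-quality: 71 − c ≥ 32 − 0, so c ≤ 71 − 32 = 39.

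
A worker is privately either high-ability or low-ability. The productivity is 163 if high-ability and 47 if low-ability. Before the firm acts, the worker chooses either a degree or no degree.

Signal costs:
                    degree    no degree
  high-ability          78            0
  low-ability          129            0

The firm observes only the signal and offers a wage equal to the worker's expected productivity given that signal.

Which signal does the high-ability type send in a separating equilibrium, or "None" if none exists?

Try high-ability → degree, low-ability → no degree:
  If types separate, degree earns payment 163 and no degree earns 47.
  High-ability: degree gives 163 − 78 = 85; no degree gives 47 − 0 = 47. No deviation. ✓
  Low-ability: no degree gives 47 − 0 = 47; degree gives 163 − 129 = 34. No deviation. ✓
Both hold — the high-ability type sends degree.

degree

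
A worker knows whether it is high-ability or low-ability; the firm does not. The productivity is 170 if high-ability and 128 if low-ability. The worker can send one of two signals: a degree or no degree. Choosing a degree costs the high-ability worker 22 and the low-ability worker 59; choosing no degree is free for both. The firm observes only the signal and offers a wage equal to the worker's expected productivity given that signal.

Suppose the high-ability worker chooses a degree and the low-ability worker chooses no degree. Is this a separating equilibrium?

Yes

Under separation the firm infers type exactly: degree → high-ability (pays 170), no degree → low-ability (pays 128).
High-ability: degree gives 170 − 22 = 148; no degree gives 128 − 0 = 128. No deviation. ✓
Low-ability: no degree gives 128 − 0 = 128; degree gives 170 − 59 = 111. No deviation. ✓
Neither type gains from mimicking the other.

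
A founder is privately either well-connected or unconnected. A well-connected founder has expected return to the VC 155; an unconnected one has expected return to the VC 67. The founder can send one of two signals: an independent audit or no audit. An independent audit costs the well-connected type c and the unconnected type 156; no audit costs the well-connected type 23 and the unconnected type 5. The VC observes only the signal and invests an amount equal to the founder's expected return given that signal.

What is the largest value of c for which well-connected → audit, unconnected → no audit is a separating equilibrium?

Under separation: audit → well-connected (pays 155); no audit → unconnected (pays 67).
Unconnected: 67 − 5 = 62 ≥ 155 − 156 = -1. Holds regardless of c. ✓
Well-connected: 155 − c ≥ 67 − 23, so c ≤ 155 − 44 = 111.

111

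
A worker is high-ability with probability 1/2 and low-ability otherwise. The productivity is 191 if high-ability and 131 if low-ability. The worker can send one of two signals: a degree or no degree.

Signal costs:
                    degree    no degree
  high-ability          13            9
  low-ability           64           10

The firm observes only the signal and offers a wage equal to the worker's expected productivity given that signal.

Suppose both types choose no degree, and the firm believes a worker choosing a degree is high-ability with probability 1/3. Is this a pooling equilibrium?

At the pooled signal (no degree) the firm holds the prior 1/2 and pays 1/2·191 + 1/2·131 = 161. Off-path (degree) belief 1/3 gives 1/3·191 + 2/3·131 = 151.
High-ability: no degree gives 161 − 9 = 152; degree gives 151 − 13 = 138. Stays. ✓
Low-ability: no degree gives 161 − 10 = 151; degree gives 151 − 64 = 87. Stays. ✓

Yes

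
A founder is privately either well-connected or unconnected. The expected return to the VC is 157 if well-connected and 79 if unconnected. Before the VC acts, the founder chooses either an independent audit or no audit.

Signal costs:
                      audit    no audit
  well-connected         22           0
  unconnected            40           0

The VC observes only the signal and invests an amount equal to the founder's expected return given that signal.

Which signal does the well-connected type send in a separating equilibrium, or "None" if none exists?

None

Try well-connected → audit, unconnected → no audit:
  If types separate, audit earns payment 157 and no audit earns 79.
  Well-connected: audit gives 157 − 22 = 135; no audit gives 79 − 0 = 79. No deviation. ✓
  Unconnected: no audit gives 79 − 0 = 79; audit gives 157 − 40 = 117. Would deviate. ✗
Try well-connected → no audit, unconnected → audit:
  If types separate, no audit earns payment 157 and audit earns 79.
  Well-connected: no audit gives 157 − 0 = 157; audit gives 79 − 22 = 57. No deviation. ✓
  Unconnected: audit gives 79 − 40 = 39; no audit gives 157 − 0 = 157. Would deviate. ✗
Neither assignment is incentive-compatible.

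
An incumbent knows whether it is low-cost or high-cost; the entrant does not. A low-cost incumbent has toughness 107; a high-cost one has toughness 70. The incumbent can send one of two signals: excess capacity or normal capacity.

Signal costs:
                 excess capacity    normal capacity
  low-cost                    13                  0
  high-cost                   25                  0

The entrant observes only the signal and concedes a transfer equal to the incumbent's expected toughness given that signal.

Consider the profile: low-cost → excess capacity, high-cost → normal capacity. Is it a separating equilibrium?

No

If types separate, excess capacity earns payment 107 and normal capacity earns 70.
Low-cost: excess capacity gives 107 − 13 = 94; normal capacity gives 70 − 0 = 70. No deviation. ✓
High-cost: normal capacity gives 70 − 0 = 70; excess capacity gives 107 − 25 = 82. Would deviate. ✗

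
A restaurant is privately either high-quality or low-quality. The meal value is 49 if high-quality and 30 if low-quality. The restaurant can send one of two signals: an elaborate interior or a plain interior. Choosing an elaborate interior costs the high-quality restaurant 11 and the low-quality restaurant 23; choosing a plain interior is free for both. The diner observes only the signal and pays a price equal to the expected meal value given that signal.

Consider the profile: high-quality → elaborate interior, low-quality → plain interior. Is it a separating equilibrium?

Yes

Under separation the diner infers type exactly: elaborate interior → high-quality (pays 49), plain interior → low-quality (pays 30).
High-quality: elaborate interior gives 49 − 11 = 38; plain interior gives 30 − 0 = 30. No deviation. ✓
Low-quality: plain interior gives 30 − 0 = 30; elaborate interior gives 49 − 23 = 26. No deviation. ✓
Both incentive constraints hold.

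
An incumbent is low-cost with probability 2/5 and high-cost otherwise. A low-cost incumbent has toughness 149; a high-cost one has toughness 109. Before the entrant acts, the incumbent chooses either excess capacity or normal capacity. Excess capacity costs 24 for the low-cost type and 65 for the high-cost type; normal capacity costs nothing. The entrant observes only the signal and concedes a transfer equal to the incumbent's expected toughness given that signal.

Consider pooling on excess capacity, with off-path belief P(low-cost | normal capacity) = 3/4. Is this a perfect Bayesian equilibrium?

No

At the pooled signal (excess capacity) the entrant holds the prior 2/5 and pays 2/5·149 + 3/5·109 = 125. Off-path (normal capacity) belief 3/4 gives 3/4·149 + 1/4·109 = 139.
Low-cost: excess capacity gives 125 − 24 = 101; normal capacity gives 139 − 0 = 139. Deviates. ✗
High-cost: excess capacity gives 125 − 65 = 60; normal capacity gives 139 − 0 = 139. Deviates. ✗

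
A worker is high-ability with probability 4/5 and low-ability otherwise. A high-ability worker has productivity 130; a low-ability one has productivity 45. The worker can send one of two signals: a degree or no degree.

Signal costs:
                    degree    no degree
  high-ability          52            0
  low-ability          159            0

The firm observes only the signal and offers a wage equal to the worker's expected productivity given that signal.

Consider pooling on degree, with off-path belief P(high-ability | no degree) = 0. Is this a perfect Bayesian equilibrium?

At the pooled signal (degree) the firm holds the prior 4/5 and pays 4/5·130 + 1/5·45 = 113. Off-path (no degree) belief 0 gives 0·130 + 1·45 = 45.
High-ability: degree gives 113 − 52 = 61; no degree gives 45 − 0 = 45. Stays. ✓
Low-ability: degree gives 113 − 159 = -46; no degree gives 45 − 0 = 45. Deviates. ✗

No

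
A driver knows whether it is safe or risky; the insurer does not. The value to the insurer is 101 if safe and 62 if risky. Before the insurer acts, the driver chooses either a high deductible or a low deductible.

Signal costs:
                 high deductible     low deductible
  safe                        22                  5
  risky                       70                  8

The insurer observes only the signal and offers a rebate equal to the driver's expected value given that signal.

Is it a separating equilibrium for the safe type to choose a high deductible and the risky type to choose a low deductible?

Yes

Under separation the insurer infers type exactly: high deductible → safe (pays 101), low deductible → risky (pays 62).
Safe: high deductible gives 101 − 22 = 79; low deductible gives 62 − 5 = 57. No deviation. ✓
Risky: low deductible gives 62 − 8 = 54; high deductible gives 101 − 70 = 31. No deviation. ✓
Both incentive constraints hold.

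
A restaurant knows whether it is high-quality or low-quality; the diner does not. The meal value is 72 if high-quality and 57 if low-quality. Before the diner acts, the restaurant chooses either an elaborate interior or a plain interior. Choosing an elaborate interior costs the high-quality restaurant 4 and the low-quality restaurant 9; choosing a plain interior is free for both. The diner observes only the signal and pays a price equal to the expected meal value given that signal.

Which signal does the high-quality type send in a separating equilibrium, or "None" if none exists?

Try high-quality → elaborate interior, low-quality → plain interior:
  If types separate, elaborate interior earns payment 72 and plain interior earns 57.
  High-quality: elaborate interior gives 72 − 4 = 68; plain interior gives 57 − 0 = 57. No deviation. ✓
  Low-quality: plain interior gives 57 − 0 = 57; elaborate interior gives 72 − 9 = 63. Would deviate. ✗
Try high-quality → plain interior, low-quality → elaborate interior:
  If types separate, plain interior earns payment 72 and elaborate interior earns 57.
  High-quality: plain interior gives 72 − 0 = 72; elaborate interior gives 57 − 4 = 53. No deviation. ✓
  Low-quality: elaborate interior gives 57 − 9 = 48; plain interior gives 72 − 0 = 72. Would deviate. ✗
Neither assignment is incentive-compatible.

None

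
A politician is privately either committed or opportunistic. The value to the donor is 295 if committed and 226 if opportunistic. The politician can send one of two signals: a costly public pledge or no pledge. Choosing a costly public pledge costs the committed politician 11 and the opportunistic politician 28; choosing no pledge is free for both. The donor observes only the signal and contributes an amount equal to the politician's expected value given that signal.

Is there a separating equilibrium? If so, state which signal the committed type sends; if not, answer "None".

None

Try committed → pledge, opportunistic → no pledge:
  If types separate, pledge earns payment 295 and no pledge earns 226.
  Committed: pledge gives 295 − 11 = 284; no pledge gives 226 − 0 = 226. No deviation. ✓
  Opportunistic: no pledge gives 226 − 0 = 226; pledge gives 295 − 28 = 267. Would deviate. ✗
Try committed → no pledge, opportunistic → pledge:
  If types separate, no pledge earns payment 295 and pledge earns 226.
  Committed: no pledge gives 295 − 0 = 295; pledge gives 226 − 11 = 215. No deviation. ✓
  Opportunistic: pledge gives 226 − 28 = 198; no pledge gives 295 − 0 = 295. Would deviate. ✗
Neither assignment is incentive-compatible.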